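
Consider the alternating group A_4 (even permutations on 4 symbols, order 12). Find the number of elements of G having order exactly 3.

The elements of order 3 are: (2 3 4), (2 4 3), (1 2 3), (1 2 4), (1 3 2), (1 3 4), (1 4 2), (1 4 3).
That's 8.

8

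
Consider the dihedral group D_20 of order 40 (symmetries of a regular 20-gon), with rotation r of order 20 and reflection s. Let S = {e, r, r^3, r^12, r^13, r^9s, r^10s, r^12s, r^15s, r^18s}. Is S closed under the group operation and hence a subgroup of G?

r^12 ∈ S but its inverse r^8 ∉ S, so S is not a subgroup.

No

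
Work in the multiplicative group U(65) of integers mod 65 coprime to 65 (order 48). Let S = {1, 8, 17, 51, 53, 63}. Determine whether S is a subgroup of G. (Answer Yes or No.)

No

17 ∈ S but its inverse 23 ∉ S, so S is not a subgroup.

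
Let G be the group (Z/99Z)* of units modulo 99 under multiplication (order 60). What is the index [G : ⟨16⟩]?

4

|⟨16⟩| = 15 and |G| = 60.
By Lagrange, [G : H] = |G|/|H| = 60/15 = 4.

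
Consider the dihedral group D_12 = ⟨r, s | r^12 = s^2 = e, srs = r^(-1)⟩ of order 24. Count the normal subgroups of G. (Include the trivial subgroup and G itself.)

G has 34 subgroups. Checking conjugation-invariance by order — order 1: 1/1 normal; order 2: 1/13 normal; order 3: 1/1 normal; order 4: 1/7 normal; order 6: 1/5 normal; order 8: 0/3 normal; order 12: 3/3 normal; order 24: 1/1 normal.
Total normal subgroups: 9.

9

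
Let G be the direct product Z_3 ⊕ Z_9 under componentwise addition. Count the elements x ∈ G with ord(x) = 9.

An element (a,b) has order lcm(ord(a), ord(b)); count pairs with lcm equal to 9.
Enumerating gives 18 such elements.

18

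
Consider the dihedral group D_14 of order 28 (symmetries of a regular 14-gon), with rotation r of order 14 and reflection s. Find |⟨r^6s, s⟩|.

|⟨r^6s⟩| = 2 and |⟨s⟩| = 2, so |H| is a multiple of lcm(2, 2) = 2 and divides |G| = 28.
Closing under the operation: H = {e, r^2, r^4, r^6, r^8, r^10, r^12, s, r^2s, r^4s, r^6s, r^8s, r^10s, r^12s}, so |H| = 14.

14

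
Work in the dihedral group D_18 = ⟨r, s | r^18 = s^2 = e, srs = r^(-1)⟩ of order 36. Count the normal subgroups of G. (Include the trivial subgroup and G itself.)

G has 45 subgroups. Checking conjugation-invariance by order — order 1: 1/1 normal; order 2: 1/19 normal; order 3: 1/1 normal; order 4: 0/9 normal; order 6: 1/7 normal; order 9: 1/1 normal; order 12: 0/3 normal; order 18: 3/3 normal; order 36: 1/1 normal.
Total normal subgroups: 9.

9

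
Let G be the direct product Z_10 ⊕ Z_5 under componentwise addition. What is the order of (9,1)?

10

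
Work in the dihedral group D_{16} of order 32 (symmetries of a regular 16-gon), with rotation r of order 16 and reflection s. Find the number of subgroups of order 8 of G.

5

|G| = 32 and 8 | 32, so subgroups of order 8 are possible by Lagrange.
The subgroups of order 8 are: {e, r^2, r^4, r^6, r^8, r^10, r^12, r^14}; {e, r^4, r^8, r^12, r^2s, r^6s, r^10s, r^14s}; {e, r^4, r^8, r^12, r^3s, r^7s, r^11s, r^15s}; {e, r^4, r^8, r^12, s, r^4s, r^8s, r^12s}; … (5 in all).
So G has 5 subgroups of order 8.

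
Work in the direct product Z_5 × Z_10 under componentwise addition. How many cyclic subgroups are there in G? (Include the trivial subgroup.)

14

Group the elements of G by the cyclic subgroup they generate; each cyclic subgroup of order d accounts for φ(d) elements.
Cyclic subgroups by order — order 1: 1; order 2: 1; order 5: 6; order 10: 6.
Total: 14.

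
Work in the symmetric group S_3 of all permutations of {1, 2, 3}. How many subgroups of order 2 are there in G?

3

|G| = 6 and 2 | 6, so subgroups of order 2 are possible by Lagrange.
The subgroups of order 2 are: {e, (1 2)}; {e, (1 3)}; {e, (2 3)}.
So G has 3 subgroups of order 2.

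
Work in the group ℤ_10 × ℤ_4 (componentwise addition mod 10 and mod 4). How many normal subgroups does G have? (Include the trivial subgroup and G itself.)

16

G is abelian, so every subgroup is normal.
G has 16 subgroups in total, hence 16 normal subgroups.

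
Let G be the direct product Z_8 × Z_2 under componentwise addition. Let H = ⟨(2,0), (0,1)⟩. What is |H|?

|⟨(2,0)⟩| = 4 and |⟨(0,1)⟩| = 2, so |H| is a multiple of lcm(4, 2) = 4 and divides |G| = 16.
Closing under the operation: H = {(0,0), (0,1), (2,0), (2,1), (4,0), (4,1), (6,0), (6,1)}, so |H| = 8.

8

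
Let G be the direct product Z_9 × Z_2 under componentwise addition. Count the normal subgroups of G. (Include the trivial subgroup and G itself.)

6

G is abelian, so every subgroup is normal.
G has 6 subgroups in total, hence 6 normal subgroups.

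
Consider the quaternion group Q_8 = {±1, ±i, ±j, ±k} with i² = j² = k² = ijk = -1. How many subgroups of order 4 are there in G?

3

|G| = 8 and 4 | 8, so subgroups of order 4 are possible by Lagrange.
The subgroups of order 4 are: {1, -1, i, -i}; {1, -1, j, -j}; {1, -1, k, -k}.
So G has 3 subgroups of order 4.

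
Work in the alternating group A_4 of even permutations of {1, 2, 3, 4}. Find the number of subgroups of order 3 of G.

4

|G| = 12 and 3 | 12, so subgroups of order 3 are possible by Lagrange.
The subgroups of order 3 are: {e, (1 2 3), (1 3 2)}; {e, (1 2 4), (1 4 2)}; {e, (1 3 4), (1 4 3)}; {e, (2 3 4), (2 4 3)}.
So G has 4 subgroups of order 3.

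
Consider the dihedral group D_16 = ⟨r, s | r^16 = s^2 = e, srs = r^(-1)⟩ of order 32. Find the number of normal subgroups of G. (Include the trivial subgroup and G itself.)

G has 36 subgroups. Checking conjugation-invariance by order — order 1: 1/1 normal; order 2: 1/17 normal; order 4: 1/9 normal; order 8: 1/5 normal; order 16: 3/3 normal; order 32: 1/1 normal.
Total normal subgroups: 8.

8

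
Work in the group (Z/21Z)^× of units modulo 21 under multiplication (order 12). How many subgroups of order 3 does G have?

1

|G| = 12 and 3 | 12, so subgroups of order 3 are possible by Lagrange.
The subgroups of order 3 are: {1, 4, 16}.
So G has 1 subgroup of order 3.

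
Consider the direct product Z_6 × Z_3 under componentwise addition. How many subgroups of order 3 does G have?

|G| = 18 and 3 | 18, so subgroups of order 3 are possible by Lagrange.
The subgroups of order 3 are: {(0,0), (0,1), (0,2)}; {(0,0), (2,0), (4,0)}; {(0,0), (2,1), (4,2)}; {(0,0), (2,2), (4,1)}.
So G has 4 subgroups of order 3.

4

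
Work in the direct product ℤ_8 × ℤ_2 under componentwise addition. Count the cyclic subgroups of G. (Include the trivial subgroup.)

A cyclic subgroup of order d is generated by each of its φ(d) elements of order d, so the cyclic subgroups of order d number (#elements of order d)/φ(d).
Cyclic subgroups by order — order 1: 1; order 2: 3; order 4: 2; order 8: 2.
Total: 8.

8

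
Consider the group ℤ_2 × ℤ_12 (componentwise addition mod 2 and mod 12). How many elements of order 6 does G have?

6

An element (a,b) has order lcm(ord(a), ord(b)); count pairs with lcm equal to 6.
Enumerating gives 6 such elements.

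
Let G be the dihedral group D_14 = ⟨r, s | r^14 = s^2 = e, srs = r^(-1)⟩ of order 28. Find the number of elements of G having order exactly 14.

6

The elements of order 14 are: r, r^3, r^5, r^9, r^11, r^13.
That's 6.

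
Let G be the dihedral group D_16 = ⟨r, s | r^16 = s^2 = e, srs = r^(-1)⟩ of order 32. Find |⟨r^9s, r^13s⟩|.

8

|⟨r^9s⟩| = 2 and |⟨r^13s⟩| = 2, so |H| is a multiple of lcm(2, 2) = 2 and divides |G| = 32.
Closing under the operation: H = {e, r^4, r^8, r^12, rs, r^5s, r^9s, r^13s}, so |H| = 8.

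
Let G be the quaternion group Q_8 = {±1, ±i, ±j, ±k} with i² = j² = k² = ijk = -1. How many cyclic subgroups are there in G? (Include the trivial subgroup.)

5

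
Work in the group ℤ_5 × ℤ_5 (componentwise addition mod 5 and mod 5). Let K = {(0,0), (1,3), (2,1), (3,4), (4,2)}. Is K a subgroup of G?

Yes

|K| = 5 divides |G| = 25, consistent with Lagrange.
K contains the identity, every element's inverse is in K, and K is closed under +: it is a subgroup.
In fact K = ⟨(2,1)⟩.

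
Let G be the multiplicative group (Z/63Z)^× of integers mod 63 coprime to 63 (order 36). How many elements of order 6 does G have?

24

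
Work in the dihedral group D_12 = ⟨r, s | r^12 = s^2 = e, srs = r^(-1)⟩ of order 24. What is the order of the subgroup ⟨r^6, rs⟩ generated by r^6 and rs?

4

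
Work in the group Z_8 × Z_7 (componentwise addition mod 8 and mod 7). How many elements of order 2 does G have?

An element (a,b) has order lcm(ord(a), ord(b)); count pairs with lcm equal to 2.
Enumerating gives 1 such elements.

1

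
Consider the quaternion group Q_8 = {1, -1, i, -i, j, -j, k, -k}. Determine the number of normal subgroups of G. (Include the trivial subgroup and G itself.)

G has 6 subgroups. Checking conjugation-invariance by order — order 1: 1/1 normal; order 2: 1/1 normal; order 4: 3/3 normal; order 8: 1/1 normal.
Total normal subgroups: 6.

6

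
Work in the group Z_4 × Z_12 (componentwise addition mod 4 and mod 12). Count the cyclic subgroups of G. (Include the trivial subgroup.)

20

Group the elements of G by the cyclic subgroup they generate; each cyclic subgroup of order d accounts for φ(d) elements.
Cyclic subgroups by order — order 1: 1; order 2: 3; order 3: 1; order 4: 6; order 6: 3; order 12: 6.
Total: 20.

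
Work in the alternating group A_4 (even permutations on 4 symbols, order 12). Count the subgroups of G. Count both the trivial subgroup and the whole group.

|G| = 12, so by Lagrange every subgroup order divides 12. Divisors: 1, 2, 3, 4, 6, 12.
Subgroups by order — order 1: 1; order 2: 3; order 3: 4; order 4: 1; order 6: 0; order 12: 1.
Total: 1 + 3 + 4 + 1 + 0 + 1 = 10.

10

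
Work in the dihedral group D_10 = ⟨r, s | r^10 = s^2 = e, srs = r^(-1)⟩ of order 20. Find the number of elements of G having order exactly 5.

The elements of order 5 are: r^2, r^4, r^6, r^8.
That's 4.

4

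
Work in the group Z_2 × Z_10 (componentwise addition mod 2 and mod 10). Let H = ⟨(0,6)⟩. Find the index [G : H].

4

|⟨(0,6)⟩| = 5 and |G| = 20.
By Lagrange, [G : H] = |G|/|H| = 20/5 = 4.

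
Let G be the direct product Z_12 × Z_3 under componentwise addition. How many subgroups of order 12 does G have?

|G| = 36 and 12 | 36, so subgroups of order 12 are possible by Lagrange.
The subgroups of order 12 are: {(0,0), (0,1), (0,2), (3,0), (3,1), (3,2), (6,0), (6,1), (6,2), (9,0), (9,1), (9,2)}; {(0,0), (1,0), (2,0), (3,0), (4,0), (5,0), (6,0), (7,0), (8,0), (9,0), (10,0), (11,0)}; {(0,0), (1,1), (2,2), (3,0), (4,1), (5,2), (6,0), (7,1), (8,2), (9,0), (10,1), (11,2)}; {(0,0), (1,2), (2,1), (3,0), (4,2), (5,1), (6,0), (7,2), (8,1), (9,0), (10,2), (11,1)}.
So G has 4 subgroups of order 12.

4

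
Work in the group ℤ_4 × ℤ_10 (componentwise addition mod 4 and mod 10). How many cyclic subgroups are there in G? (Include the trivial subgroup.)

12

Each element a generates a cyclic subgroup ⟨a⟩; distinct elements may generate the same one (a cyclic group of order d has φ(d) generators).
Cyclic subgroups by order — order 1: 1; order 2: 3; order 4: 2; order 5: 1; order 10: 3; order 20: 2.
Total: 12.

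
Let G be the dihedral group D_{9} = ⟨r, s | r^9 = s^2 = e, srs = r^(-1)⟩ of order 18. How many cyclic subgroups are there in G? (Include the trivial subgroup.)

Group the elements of G by the cyclic subgroup they generate; each cyclic subgroup of order d accounts for φ(d) elements.
Cyclic subgroups by order — order 1: 1; order 2: 9; order 3: 1; order 9: 1.
Total: 12.

12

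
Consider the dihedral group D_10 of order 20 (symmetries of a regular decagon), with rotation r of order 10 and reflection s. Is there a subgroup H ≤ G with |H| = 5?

Yes

5 | 20. A subgroup of order 5 is {e, r^2, r^4, r^6, r^8}.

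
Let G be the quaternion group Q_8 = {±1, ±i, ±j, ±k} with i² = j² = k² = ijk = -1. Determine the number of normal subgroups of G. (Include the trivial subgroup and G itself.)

6

G has 6 subgroups. Checking conjugation-invariance by order — order 1: 1/1 normal; order 2: 1/1 normal; order 4: 3/3 normal; order 8: 1/1 normal.
Total normal subgroups: 6.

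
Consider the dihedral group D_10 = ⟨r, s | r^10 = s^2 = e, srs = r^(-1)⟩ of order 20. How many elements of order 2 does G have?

11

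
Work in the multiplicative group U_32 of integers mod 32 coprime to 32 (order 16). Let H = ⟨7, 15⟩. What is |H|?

|⟨7⟩| = 4 and |⟨15⟩| = 2, so |H| is a multiple of lcm(4, 2) = 4 and divides |G| = 16.
Closing under the operation: H = {1, 7, 9, 15, 17, 23, 25, 31}, so |H| = 8.

8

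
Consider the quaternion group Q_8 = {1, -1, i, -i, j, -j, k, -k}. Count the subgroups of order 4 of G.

3

|G| = 8 and 4 | 8, so subgroups of order 4 are possible by Lagrange.
The subgroups of order 4 are: {1, -1, i, -i}; {1, -1, j, -j}; {1, -1, k, -k}.
So G has 3 subgroups of order 4.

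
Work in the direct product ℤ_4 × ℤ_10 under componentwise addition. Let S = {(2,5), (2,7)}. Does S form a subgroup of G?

No

The identity (0,0) ∉ S, so S is not a subgroup.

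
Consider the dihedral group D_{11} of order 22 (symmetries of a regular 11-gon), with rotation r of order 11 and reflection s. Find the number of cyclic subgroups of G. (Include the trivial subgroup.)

A cyclic subgroup of order d is generated by each of its φ(d) elements of order d, so the cyclic subgroups of order d number (#elements of order d)/φ(d).
Cyclic subgroups by order — order 1: 1; order 2: 11; order 11: 1.
Total: 13.

13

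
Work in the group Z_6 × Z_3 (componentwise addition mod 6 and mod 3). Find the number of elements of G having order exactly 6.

8

An element (a,b) has order lcm(ord(a), ord(b)); count pairs with lcm equal to 6.
Enumerating gives 8 such elements.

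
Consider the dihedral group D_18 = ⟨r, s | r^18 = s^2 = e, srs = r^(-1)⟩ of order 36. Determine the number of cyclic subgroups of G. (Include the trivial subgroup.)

24

A cyclic subgroup of order d is generated by each of its φ(d) elements of order d, so the cyclic subgroups of order d number (#elements of order d)/φ(d).
Cyclic subgroups by order — order 1: 1; order 2: 19; order 3: 1; order 6: 1; order 9: 1; order 18: 1.
Total: 24.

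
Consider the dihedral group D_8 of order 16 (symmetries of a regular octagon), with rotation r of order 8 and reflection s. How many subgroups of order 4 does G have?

5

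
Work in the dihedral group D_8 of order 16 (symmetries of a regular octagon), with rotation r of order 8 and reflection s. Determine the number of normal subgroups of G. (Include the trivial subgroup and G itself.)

7

G has 19 subgroups. Checking conjugation-invariance by order — order 1: 1/1 normal; order 2: 1/9 normal; order 4: 1/5 normal; order 8: 3/3 normal; order 16: 1/1 normal.
Total normal subgroups: 7.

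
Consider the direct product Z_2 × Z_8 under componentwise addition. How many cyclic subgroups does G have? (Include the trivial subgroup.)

8

Each element a generates a cyclic subgroup ⟨a⟩; distinct elements may generate the same one (a cyclic group of order d has φ(d) generators).
Cyclic subgroups by order — order 1: 1; order 2: 3; order 4: 2; order 8: 2.
Total: 8.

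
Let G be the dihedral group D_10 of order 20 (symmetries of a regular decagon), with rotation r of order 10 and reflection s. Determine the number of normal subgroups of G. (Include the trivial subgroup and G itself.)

G has 22 subgroups. Checking conjugation-invariance by order — order 1: 1/1 normal; order 2: 1/11 normal; order 4: 0/5 normal; order 5: 1/1 normal; order 10: 3/3 normal; order 20: 1/1 normal.
Total normal subgroups: 7.

7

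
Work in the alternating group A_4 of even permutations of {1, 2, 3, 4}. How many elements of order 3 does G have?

8

The elements of order 3 are: (2 3 4), (2 4 3), (1 2 3), (1 2 4), (1 3 2), (1 3 4), (1 4 2), (1 4 3).
That's 8.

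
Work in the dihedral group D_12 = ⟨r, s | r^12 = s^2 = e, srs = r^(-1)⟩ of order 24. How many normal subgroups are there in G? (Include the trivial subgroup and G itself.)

9

G has 34 subgroups. Checking conjugation-invariance by order — order 1: 1/1 normal; order 2: 1/13 normal; order 3: 1/1 normal; order 4: 1/7 normal; order 6: 1/5 normal; order 8: 0/3 normal; order 12: 3/3 normal; order 24: 1/1 normal.
Total normal subgroups: 9.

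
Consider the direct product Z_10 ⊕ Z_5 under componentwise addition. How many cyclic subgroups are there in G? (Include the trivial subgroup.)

14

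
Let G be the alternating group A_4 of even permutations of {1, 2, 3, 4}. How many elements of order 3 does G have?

The elements of order 3 are: (2 3 4), (2 4 3), (1 2 3), (1 2 4), (1 3 2), (1 3 4), (1 4 2), (1 4 3).
That's 8.

8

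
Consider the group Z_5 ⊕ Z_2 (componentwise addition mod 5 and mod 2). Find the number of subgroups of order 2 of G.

1

|G| = 10 and 2 | 10, so subgroups of order 2 are possible by Lagrange.
The subgroups of order 2 are: {(0,0), (0,1)}.
So G has 1 subgroup of order 2.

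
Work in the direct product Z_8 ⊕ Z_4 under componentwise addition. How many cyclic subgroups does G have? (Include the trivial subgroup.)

14

Group the elements of G by the cyclic subgroup they generate; each cyclic subgroup of order d accounts for φ(d) elements.
Cyclic subgroups by order — order 1: 1; order 2: 3; order 4: 6; order 8: 4.
Total: 14.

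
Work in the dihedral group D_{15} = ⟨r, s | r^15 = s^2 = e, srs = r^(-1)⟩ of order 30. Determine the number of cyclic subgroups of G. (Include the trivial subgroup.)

19

A cyclic subgroup of order d is generated by each of its φ(d) elements of order d, so the cyclic subgroups of order d number (#elements of order d)/φ(d).
Cyclic subgroups by order — order 1: 1; order 2: 15; order 3: 1; order 5: 1; order 15: 1.
Total: 19.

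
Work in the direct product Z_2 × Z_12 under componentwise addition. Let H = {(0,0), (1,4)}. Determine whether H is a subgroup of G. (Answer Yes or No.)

No

(1,4) ∈ H but its inverse (1,8) ∉ H, so H is not a subgroup.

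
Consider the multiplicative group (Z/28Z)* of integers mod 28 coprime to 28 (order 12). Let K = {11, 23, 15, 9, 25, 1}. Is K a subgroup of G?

Yes

|K| = 6 divides |G| = 12, consistent with Lagrange.
K contains the identity, every element's inverse is in K, and K is closed under ·: it is a subgroup.
In fact K = ⟨23⟩.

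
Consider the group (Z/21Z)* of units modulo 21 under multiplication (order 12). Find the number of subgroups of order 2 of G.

|G| = 12 and 2 | 12, so subgroups of order 2 are possible by Lagrange.
The subgroups of order 2 are: {1, 13}; {1, 20}; {1, 8}.
So G has 3 subgroups of order 2.

3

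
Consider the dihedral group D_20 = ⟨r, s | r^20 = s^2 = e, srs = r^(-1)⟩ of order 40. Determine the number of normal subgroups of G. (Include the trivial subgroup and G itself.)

9

G has 48 subgroups. Checking conjugation-invariance by order — order 1: 1/1 normal; order 2: 1/21 normal; order 4: 1/11 normal; order 5: 1/1 normal; order 8: 0/5 normal; order 10: 1/5 normal; order 20: 3/3 normal; order 40: 1/1 normal.
Total normal subgroups: 9.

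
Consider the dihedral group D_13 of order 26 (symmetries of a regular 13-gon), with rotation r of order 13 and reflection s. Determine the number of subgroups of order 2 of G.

13

|G| = 26 and 2 | 26, so subgroups of order 2 are possible by Lagrange.
The subgroups of order 2 are: {e, r^10s}; {e, r^11s}; {e, r^12s}; {e, r^2s}; … (13 in all).
So G has 13 subgroups of order 2.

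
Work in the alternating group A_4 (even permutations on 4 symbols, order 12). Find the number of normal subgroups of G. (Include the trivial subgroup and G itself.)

G has 10 subgroups. Checking conjugation-invariance by order — order 1: 1/1 normal; order 2: 0/3 normal; order 3: 0/4 normal; order 4: 1/1 normal; order 12: 1/1 normal.
Total normal subgroups: 3.

3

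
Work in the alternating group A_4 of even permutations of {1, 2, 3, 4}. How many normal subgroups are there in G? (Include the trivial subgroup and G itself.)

3

G has 10 subgroups. Checking conjugation-invariance by order — order 1: 1/1 normal; order 2: 0/3 normal; order 3: 0/4 normal; order 4: 1/1 normal; order 12: 1/1 normal.
Total normal subgroups: 3.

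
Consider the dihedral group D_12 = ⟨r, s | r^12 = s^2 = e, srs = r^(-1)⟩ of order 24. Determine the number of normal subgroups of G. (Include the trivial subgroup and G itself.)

9

G has 34 subgroups. Checking conjugation-invariance by order — order 1: 1/1 normal; order 2: 1/13 normal; order 3: 1/1 normal; order 4: 1/7 normal; order 6: 1/5 normal; order 8: 0/3 normal; order 12: 3/3 normal; order 24: 1/1 normal.
Total normal subgroups: 9.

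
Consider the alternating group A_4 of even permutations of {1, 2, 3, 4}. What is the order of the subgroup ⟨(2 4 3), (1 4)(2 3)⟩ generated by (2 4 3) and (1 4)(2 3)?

12

|⟨(2 4 3)⟩| = 3 and |⟨(1 4)(2 3)⟩| = 2, so |H| is a multiple of lcm(3, 2) = 6 and divides |G| = 12.
Closing {(2 4 3), (1 4)(2 3)} under the group operation gives all of G, so |H| = 12.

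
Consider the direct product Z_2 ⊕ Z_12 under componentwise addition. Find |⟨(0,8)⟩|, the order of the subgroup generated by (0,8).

3

The order of (0,8) in Z_2 × Z_12 is lcm(ord(0) in Z_2, ord(8) in Z_12).
ord(0) = 1 and ord(8) = 3, so |⟨(0,8)⟩| = lcm(1, 3) = 3.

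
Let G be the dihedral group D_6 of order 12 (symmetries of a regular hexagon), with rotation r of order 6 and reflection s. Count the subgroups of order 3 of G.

|G| = 12 and 3 | 12, so subgroups of order 3 are possible by Lagrange.
The subgroups of order 3 are: {e, r^2, r^4}.
So G has 1 subgroup of order 3.

1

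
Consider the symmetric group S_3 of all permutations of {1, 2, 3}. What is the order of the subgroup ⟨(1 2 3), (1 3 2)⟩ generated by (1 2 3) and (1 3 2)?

3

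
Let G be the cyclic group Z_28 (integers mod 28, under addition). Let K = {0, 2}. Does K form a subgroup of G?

2 ∈ K but its inverse 26 ∉ K, so K is not a subgroup.

No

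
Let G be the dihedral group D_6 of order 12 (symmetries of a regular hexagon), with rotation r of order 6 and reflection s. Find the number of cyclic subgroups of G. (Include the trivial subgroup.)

A cyclic subgroup of order d is generated by each of its φ(d) elements of order d, so the cyclic subgroups of order d number (#elements of order d)/φ(d).
Cyclic subgroups by order — order 1: 1; order 2: 7; order 3: 1; order 6: 1.
Total: 10.

10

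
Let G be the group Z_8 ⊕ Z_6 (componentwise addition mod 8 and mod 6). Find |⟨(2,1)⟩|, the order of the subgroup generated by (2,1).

12

The order of (2,1) in Z_8 × Z_6 is lcm(ord(2) in Z_8, ord(1) in Z_6).
ord(2) = 4 and ord(1) = 6, so |⟨(2,1)⟩| = lcm(4, 6) = 12.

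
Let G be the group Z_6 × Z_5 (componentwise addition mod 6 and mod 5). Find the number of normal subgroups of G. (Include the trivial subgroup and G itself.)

G is abelian, so every subgroup is normal.
G has 8 subgroups in total, hence 8 normal subgroups.

8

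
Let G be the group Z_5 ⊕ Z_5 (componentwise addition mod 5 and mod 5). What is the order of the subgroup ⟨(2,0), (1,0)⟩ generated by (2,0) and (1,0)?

5

|⟨(2,0)⟩| = 5 and |⟨(1,0)⟩| = 5, so |H| is a multiple of lcm(5, 5) = 5 and divides |G| = 25.
Closing under the operation: H = {(0,0), (1,0), (2,0), (3,0), (4,0)}, so |H| = 5.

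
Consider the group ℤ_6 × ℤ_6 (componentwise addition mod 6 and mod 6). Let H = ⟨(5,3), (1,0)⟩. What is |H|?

12

|⟨(5,3)⟩| = 6 and |⟨(1,0)⟩| = 6, so |H| is a multiple of lcm(6, 6) = 6 and divides |G| = 36.
Closing under the operation: H = {(0,0), (0,3), (1,0), (1,3), (2,0), (2,3), (3,0), (3,3), (4,0), (4,3), (5,0), (5,3)}, so |H| = 12.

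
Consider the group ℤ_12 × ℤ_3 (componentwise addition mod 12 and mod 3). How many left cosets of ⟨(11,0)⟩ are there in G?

3

|⟨(11,0)⟩| = 12 and |G| = 36.
By Lagrange, [G : H] = |G|/|H| = 36/12 = 3.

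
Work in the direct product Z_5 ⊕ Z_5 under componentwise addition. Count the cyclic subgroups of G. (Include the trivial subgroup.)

7

Group the elements of G by the cyclic subgroup they generate; each cyclic subgroup of order d accounts for φ(d) elements.
Cyclic subgroups by order — order 1: 1; order 5: 6.
Total: 7.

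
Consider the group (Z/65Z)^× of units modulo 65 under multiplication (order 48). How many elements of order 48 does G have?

No element of G has order 48 (even though 48 | 48).

0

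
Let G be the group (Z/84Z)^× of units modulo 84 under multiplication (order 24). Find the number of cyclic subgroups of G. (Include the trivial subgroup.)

Each element a generates a cyclic subgroup ⟨a⟩; distinct elements may generate the same one (a cyclic group of order d has φ(d) generators).
Cyclic subgroups by order — order 1: 1; order 2: 7; order 3: 1; order 6: 7.
Total: 16.

16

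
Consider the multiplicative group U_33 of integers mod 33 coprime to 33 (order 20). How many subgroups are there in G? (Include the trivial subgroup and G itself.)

|G| = 20, so by Lagrange every subgroup order divides 20. Divisors: 1, 2, 4, 5, 10, 20.
Subgroups by order — order 1: 1; order 2: 3; order 4: 1; order 5: 1; order 10: 3; order 20: 1.
Total: 1 + 3 + 1 + 1 + 3 + 1 = 10.

10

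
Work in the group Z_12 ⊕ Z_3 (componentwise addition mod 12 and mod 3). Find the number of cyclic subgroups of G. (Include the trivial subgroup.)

A cyclic subgroup of order d is generated by each of its φ(d) elements of order d, so the cyclic subgroups of order d number (#elements of order d)/φ(d).
Cyclic subgroups by order — order 1: 1; order 2: 1; order 3: 4; order 4: 1; order 6: 4; order 12: 4.
Total: 15.

15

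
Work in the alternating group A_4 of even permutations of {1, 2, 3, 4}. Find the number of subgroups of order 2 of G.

3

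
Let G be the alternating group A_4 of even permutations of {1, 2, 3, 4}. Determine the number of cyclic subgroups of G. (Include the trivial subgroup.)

Group the elements of G by the cyclic subgroup they generate; each cyclic subgroup of order d accounts for φ(d) elements.
Cyclic subgroups by order — order 1: 1; order 2: 3; order 3: 4.
Total: 8.

8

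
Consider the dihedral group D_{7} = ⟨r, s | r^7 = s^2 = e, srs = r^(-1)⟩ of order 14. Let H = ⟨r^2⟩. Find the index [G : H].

|⟨r^2⟩| = 7 and |G| = 14.
By Lagrange, [G : H] = |G|/|H| = 14/7 = 2.

2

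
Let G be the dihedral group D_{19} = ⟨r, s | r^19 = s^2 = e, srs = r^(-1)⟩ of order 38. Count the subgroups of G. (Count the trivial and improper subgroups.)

|G| = 38, so by Lagrange every subgroup order divides 38. Divisors: 1, 2, 19, 38.
Subgroups by order — order 1: 1; order 2: 19; order 19: 1; order 38: 1.
Total: 1 + 19 + 1 + 1 = 22.

22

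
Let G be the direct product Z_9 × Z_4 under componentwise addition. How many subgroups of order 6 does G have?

1

|G| = 36 and 6 | 36, so subgroups of order 6 are possible by Lagrange.
The subgroups of order 6 are: {(0,0), (0,2), (3,0), (3,2), (6,0), (6,2)}.
So G has 1 subgroup of order 6.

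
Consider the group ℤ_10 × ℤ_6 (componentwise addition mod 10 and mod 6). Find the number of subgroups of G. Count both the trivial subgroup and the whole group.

|G| = 60, so by Lagrange every subgroup order divides 60. Divisors: 1, 2, 3, 4, 5, 6, 10, 12, 15, 20, 30, 60.
Subgroups by order — order 1: 1; order 2: 3; order 3: 1; order 4: 1; order 5: 1; order 6: 3; order 10: 3; order 12: 1; order 15: 1; order 20: 1; order 30: 3; order 60: 1.
Total: 1 + 3 + 1 + 1 + 1 + 3 + 3 + 1 + 1 + 1 + 3 + 1 = 20.

20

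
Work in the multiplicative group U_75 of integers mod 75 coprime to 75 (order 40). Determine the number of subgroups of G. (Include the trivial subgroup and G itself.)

|G| = 40, so by Lagrange every subgroup order divides 40. Divisors: 1, 2, 4, 5, 8, 10, 20, 40.
Subgroups by order — order 1: 1; order 2: 3; order 4: 3; order 5: 1; order 8: 1; order 10: 3; order 20: 3; order 40: 1.
Total: 1 + 3 + 3 + 1 + 1 + 3 + 3 + 1 = 16.

16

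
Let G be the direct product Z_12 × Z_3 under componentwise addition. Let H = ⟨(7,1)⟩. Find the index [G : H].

|⟨(7,1)⟩| = 12 and |G| = 36.
By Lagrange, [G : H] = |G|/|H| = 36/12 = 3.

3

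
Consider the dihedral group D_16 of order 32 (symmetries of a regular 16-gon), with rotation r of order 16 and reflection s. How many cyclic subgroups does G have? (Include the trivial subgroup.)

21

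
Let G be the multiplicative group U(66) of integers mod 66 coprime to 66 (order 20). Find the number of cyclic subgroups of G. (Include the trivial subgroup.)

Group the elements of G by the cyclic subgroup they generate; each cyclic subgroup of order d accounts for φ(d) elements.
Cyclic subgroups by order — order 1: 1; order 2: 3; order 5: 1; order 10: 3.
Total: 8.

8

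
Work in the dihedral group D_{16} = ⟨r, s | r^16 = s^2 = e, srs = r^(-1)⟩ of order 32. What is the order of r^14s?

2

Computing powers of r^14s: the smallest k with (r^14s)^k = e is k = 2.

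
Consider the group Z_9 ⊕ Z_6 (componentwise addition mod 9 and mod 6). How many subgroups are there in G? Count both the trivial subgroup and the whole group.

20

|G| = 54, so by Lagrange every subgroup order divides 54. Divisors: 1, 2, 3, 6, 9, 18, 27, 54.
Subgroups by order — order 1: 1; order 2: 1; order 3: 4; order 6: 4; order 9: 4; order 18: 4; order 27: 1; order 54: 1.
Total: 1 + 1 + 4 + 4 + 4 + 4 + 1 + 1 = 20.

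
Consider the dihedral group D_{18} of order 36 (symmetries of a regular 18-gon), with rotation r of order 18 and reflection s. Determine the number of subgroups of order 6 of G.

7

|G| = 36 and 6 | 36, so subgroups of order 6 are possible by Lagrange.
The subgroups of order 6 are: {e, r^6, r^12, r^4s, r^10s, r^16s}; {e, r^6, r^12, r^5s, r^11s, r^17s}; {e, r^6, r^12, s, r^6s, r^12s}; {e, r^6, r^12, rs, r^7s, r^13s}; … (7 in all).
So G has 7 subgroups of order 6.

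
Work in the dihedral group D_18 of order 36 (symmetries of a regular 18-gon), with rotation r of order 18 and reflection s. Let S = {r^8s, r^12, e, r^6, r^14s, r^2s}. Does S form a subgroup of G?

|S| = 6 divides |G| = 36, consistent with Lagrange.
S contains the identity, every element's inverse is in S, and S is closed under ·: it is a subgroup.

Yes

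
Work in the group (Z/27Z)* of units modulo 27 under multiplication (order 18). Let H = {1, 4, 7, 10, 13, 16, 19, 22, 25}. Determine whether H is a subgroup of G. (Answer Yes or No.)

|H| = 9 divides |G| = 18, consistent with Lagrange.
H contains the identity, every element's inverse is in H, and H is closed under ·: it is a subgroup.
In fact H = ⟨4⟩.

Yes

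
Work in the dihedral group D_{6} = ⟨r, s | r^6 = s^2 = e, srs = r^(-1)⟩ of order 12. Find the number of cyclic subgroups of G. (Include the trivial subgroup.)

Group the elements of G by the cyclic subgroup they generate; each cyclic subgroup of order d accounts for φ(d) elements.
Cyclic subgroups by order — order 1: 1; order 2: 7; order 3: 1; order 6: 1.
Total: 10.

10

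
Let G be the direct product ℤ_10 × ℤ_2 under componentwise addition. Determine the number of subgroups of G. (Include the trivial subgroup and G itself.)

|G| = 20, so by Lagrange every subgroup order divides 20. Divisors: 1, 2, 4, 5, 10, 20.
Subgroups by order — order 1: 1; order 2: 3; order 4: 1; order 5: 1; order 10: 3; order 20: 1.
Total: 1 + 3 + 1 + 1 + 3 + 1 = 10.

10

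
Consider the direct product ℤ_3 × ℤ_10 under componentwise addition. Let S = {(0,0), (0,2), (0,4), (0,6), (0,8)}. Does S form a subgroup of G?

Yes

|S| = 5 divides |G| = 30, consistent with Lagrange.
S contains the identity, every element's inverse is in S, and S is closed under +: it is a subgroup.
In fact S = ⟨(0,2)⟩.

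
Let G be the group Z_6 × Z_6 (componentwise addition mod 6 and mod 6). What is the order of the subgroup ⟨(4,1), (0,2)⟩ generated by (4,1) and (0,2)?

|⟨(4,1)⟩| = 6 and |⟨(0,2)⟩| = 3, so |H| is a multiple of lcm(6, 3) = 6 and divides |G| = 36.
Closing under the operation: H = {(0,0), (0,1), (0,2), (0,3), (0,4), (0,5), (2,0), (2,1), (2,2), (2,3), (2,4), (2,5), (4,0), (4,1), (4,2), (4,3), (4,4), (4,5)}, so |H| = 18.

18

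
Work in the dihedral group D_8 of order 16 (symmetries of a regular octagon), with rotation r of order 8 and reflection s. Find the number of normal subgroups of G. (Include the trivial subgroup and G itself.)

G has 19 subgroups. Checking conjugation-invariance by order — order 1: 1/1 normal; order 2: 1/9 normal; order 4: 1/5 normal; order 8: 3/3 normal; order 16: 1/1 normal.
Total normal subgroups: 7.

7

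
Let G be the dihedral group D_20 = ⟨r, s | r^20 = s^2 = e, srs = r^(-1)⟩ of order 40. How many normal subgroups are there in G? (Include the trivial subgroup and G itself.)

9

G has 48 subgroups. Checking conjugation-invariance by order — order 1: 1/1 normal; order 2: 1/21 normal; order 4: 1/11 normal; order 5: 1/1 normal; order 8: 0/5 normal; order 10: 1/5 normal; order 20: 3/3 normal; order 40: 1/1 normal.
Total normal subgroups: 9.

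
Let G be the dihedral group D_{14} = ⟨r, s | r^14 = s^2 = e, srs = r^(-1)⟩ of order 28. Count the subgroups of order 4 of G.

|G| = 28 and 4 | 28, so subgroups of order 4 are possible by Lagrange.
The subgroups of order 4 are: {e, r^7, r^3s, r^10s}; {e, r^7, r^4s, r^11s}; {e, r^7, r^5s, r^12s}; {e, r^7, r^6s, r^13s}; … (7 in all).
So G has 7 subgroups of order 4.

7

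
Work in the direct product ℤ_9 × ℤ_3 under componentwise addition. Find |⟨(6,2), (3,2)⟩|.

|⟨(6,2)⟩| = 3 and |⟨(3,2)⟩| = 3, so |H| is a multiple of lcm(3, 3) = 3 and divides |G| = 27.
Closing under the operation: H = {(0,0), (0,1), (0,2), (3,0), (3,1), (3,2), (6,0), (6,1), (6,2)}, so |H| = 9.

9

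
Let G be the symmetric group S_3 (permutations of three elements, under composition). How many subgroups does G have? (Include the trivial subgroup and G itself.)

|G| = 6, so by Lagrange every subgroup order divides 6. Divisors: 1, 2, 3, 6.
Subgroups by order — order 1: 1; order 2: 3; order 3: 1; order 6: 1.
Total: 1 + 3 + 1 + 1 = 6.

6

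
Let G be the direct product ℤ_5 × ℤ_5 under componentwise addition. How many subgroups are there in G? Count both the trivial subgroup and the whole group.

|G| = 25, so by Lagrange every subgroup order divides 25. Divisors: 1, 5, 25.
Subgroups by order — order 1: 1; order 5: 6; order 25: 1.
Total: 1 + 6 + 1 = 8.

8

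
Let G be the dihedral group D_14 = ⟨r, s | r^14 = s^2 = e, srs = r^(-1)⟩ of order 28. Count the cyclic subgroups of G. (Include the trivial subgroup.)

18

Group the elements of G by the cyclic subgroup they generate; each cyclic subgroup of order d accounts for φ(d) elements.
Cyclic subgroups by order — order 1: 1; order 2: 15; order 7: 1; order 14: 1.
Total: 18.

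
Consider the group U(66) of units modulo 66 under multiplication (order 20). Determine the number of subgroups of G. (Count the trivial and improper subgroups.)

|G| = 20, so by Lagrange every subgroup order divides 20. Divisors: 1, 2, 4, 5, 10, 20.
Subgroups by order — order 1: 1; order 2: 3; order 4: 1; order 5: 1; order 10: 3; order 20: 1.
Total: 1 + 3 + 1 + 1 + 3 + 1 = 10.

10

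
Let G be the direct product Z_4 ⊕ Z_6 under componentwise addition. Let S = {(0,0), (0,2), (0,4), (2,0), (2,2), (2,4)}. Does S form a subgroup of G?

Yes

|S| = 6 divides |G| = 24, consistent with Lagrange.
S contains the identity, every element's inverse is in S, and S is closed under +: it is a subgroup.
In fact S = ⟨(2,4)⟩.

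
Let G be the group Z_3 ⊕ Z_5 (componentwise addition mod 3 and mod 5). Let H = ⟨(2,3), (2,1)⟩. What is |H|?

15

|⟨(2,3)⟩| = 15 and |⟨(2,1)⟩| = 15, so |H| is a multiple of lcm(15, 15) = 15 and divides |G| = 15.
Closing {(2,3), (2,1)} under the group operation gives all of G, so |H| = 15.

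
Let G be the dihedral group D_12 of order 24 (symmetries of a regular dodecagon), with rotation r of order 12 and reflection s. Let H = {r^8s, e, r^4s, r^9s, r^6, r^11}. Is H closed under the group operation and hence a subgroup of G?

No

r^11 ∈ H but its inverse r ∉ H, so H is not a subgroup.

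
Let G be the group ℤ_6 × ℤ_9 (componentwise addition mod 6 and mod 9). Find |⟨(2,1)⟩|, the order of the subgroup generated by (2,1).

The order of (2,1) in Z_6 × Z_9 is lcm(ord(2) in Z_6, ord(1) in Z_9).
ord(2) = 3 and ord(1) = 9, so |⟨(2,1)⟩| = lcm(3, 9) = 9.

9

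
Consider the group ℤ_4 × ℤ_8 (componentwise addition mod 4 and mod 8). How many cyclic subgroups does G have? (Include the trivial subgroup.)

14

A cyclic subgroup of order d is generated by each of its φ(d) elements of order d, so the cyclic subgroups of order d number (#elements of order d)/φ(d).
Cyclic subgroups by order — order 1: 1; order 2: 3; order 4: 6; order 8: 4.
Total: 14.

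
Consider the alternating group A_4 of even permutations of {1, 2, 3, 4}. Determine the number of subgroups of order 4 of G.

|G| = 12 and 4 | 12, so subgroups of order 4 are possible by Lagrange.
The subgroups of order 4 are: {e, (1 2)(3 4), (1 3)(2 4), (1 4)(2 3)}.
So G has 1 subgroup of order 4.

1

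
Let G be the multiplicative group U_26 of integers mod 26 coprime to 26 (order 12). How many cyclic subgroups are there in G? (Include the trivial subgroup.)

6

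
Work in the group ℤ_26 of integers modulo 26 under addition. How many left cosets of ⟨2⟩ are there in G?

|⟨2⟩| = 13 and |G| = 26.
By Lagrange, [G : H] = |G|/|H| = 26/13 = 2.

2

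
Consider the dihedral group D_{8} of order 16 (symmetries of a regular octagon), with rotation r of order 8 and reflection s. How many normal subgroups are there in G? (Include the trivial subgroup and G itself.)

7

G has 19 subgroups. Checking conjugation-invariance by order — order 1: 1/1 normal; order 2: 1/9 normal; order 4: 1/5 normal; order 8: 3/3 normal; order 16: 1/1 normal.
Total normal subgroups: 7.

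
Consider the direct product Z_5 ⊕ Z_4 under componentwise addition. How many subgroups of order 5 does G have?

1

|G| = 20 and 5 | 20, so subgroups of order 5 are possible by Lagrange.
The subgroups of order 5 are: {(0,0), (1,0), (2,0), (3,0), (4,0)}.
So G has 1 subgroup of order 5.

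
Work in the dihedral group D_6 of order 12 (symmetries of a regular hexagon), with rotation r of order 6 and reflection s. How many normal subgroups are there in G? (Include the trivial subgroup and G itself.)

7

G has 16 subgroups. Checking conjugation-invariance by order — order 1: 1/1 normal; order 2: 1/7 normal; order 3: 1/1 normal; order 4: 0/3 normal; order 6: 3/3 normal; order 12: 1/1 normal.
Total normal subgroups: 7.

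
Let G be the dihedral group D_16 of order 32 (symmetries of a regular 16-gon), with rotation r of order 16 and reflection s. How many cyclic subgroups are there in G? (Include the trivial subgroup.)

A cyclic subgroup of order d is generated by each of its φ(d) elements of order d, so the cyclic subgroups of order d number (#elements of order d)/φ(d).
Cyclic subgroups by order — order 1: 1; order 2: 17; order 4: 1; order 8: 1; order 16: 1.
Total: 21.

21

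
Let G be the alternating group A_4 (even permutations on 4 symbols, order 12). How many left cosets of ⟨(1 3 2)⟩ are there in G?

|⟨(1 3 2)⟩| = 3 and |G| = 12.
By Lagrange, [G : H] = |G|/|H| = 12/3 = 4.

4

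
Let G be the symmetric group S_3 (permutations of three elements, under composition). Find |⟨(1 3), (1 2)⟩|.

6

|⟨(1 3)⟩| = 2 and |⟨(1 2)⟩| = 2, so |H| is a multiple of lcm(2, 2) = 2 and divides |G| = 6.
Closing {(1 3), (1 2)} under the group operation gives all of G, so |H| = 6.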